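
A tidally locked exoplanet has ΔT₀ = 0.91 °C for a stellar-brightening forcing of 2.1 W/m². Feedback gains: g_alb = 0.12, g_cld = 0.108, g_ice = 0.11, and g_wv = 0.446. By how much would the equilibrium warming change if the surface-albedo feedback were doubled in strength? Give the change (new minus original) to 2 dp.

Original: g = 0.784, ΔT = 0.91/(1−0.784) = 4.2130 °C.
With doubled surface-albedo: g' = 0.904, ΔT' = 0.91/(1−0.904) = 9.4792 °C.
Change = 9.4792 − 4.2130 = 5.27 °C.

5.27 °C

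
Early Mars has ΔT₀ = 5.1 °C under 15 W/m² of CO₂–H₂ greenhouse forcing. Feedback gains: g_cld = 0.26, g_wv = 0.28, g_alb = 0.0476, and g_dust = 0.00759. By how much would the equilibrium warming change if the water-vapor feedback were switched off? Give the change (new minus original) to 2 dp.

-5.15 °C

Original: g = 0.59519, ΔT = 5.1/(1−0.59519) = 12.5985 °C.
Without water-vapor: g' = 0.31519, ΔT' = 5.1/(1−0.31519) = 7.4473 °C.
Change = 7.4473 − 12.5985 = -5.15 °C.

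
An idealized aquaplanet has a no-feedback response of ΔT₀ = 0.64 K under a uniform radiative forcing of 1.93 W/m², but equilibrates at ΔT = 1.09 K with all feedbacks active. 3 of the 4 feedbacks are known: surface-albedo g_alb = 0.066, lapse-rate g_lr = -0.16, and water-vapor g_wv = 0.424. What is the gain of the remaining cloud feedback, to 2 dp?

0.08

Amplification A = ΔT/ΔT₀ = 1.09/0.64 = 1.703.
Total gain g = 1 − 1/A = 1 − 1/1.703 = 0.4128.
Known gains sum to 0.066 − 0.16 + 0.424 = 0.33.
g_cld = 0.4128 − 0.33 = 0.08.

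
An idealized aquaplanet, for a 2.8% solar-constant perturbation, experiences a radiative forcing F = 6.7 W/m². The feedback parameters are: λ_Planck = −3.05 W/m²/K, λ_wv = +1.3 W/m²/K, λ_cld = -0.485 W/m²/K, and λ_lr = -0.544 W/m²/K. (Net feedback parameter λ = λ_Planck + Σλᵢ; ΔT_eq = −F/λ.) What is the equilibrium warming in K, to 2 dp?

2.41 K

Net feedback parameter λ = (−3.05) + (+1.3) + (-0.485) + (-0.544) = -2.779 W/m²/K.
ΔT = −F/λ = −6.7/(-2.779) = 2.41 K.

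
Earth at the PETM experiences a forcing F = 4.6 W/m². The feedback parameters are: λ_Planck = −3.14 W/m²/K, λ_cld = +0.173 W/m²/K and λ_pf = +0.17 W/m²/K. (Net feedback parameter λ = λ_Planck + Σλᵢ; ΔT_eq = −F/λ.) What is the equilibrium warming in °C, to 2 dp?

1.64 °C

Net feedback parameter λ = (−3.14) + (+0.173) + (+0.17) = -2.797 W/m²/K.
ΔT = −F/λ = −4.6/(-2.797) = 1.64 °C.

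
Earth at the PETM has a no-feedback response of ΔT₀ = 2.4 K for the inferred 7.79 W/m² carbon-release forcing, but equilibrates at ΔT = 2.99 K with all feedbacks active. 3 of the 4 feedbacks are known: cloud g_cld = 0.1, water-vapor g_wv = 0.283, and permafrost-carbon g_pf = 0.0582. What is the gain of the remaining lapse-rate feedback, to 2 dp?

-0.24

Amplification A = ΔT/ΔT₀ = 2.99/2.4 = 1.246.
Total gain g = 1 − 1/A = 1 − 1/1.246 = 0.1974.
Known gains sum to 0.1 + 0.283 + 0.0582 = 0.4412.
g_lr = 0.1974 − 0.4412 = -0.24.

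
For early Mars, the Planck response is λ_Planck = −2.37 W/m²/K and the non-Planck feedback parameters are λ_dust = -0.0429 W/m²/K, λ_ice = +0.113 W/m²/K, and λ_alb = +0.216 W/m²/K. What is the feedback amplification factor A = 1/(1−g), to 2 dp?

1.14

Convert to gains: g_dust = -0.0429/2.37 = -0.0181; g_ice = 0.113/2.37 = 0.04768; g_alb = 0.216/2.37 = 0.09114.
Total gain g = 0.12072.
A = 1/(1 − 0.12072) = 1.14.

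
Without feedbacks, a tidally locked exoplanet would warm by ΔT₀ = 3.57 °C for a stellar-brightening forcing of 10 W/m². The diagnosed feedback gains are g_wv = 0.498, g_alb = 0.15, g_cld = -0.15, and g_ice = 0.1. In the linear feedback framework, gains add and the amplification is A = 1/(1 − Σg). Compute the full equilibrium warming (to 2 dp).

8.88 °C

Total gain g = 0.498 + 0.15 − 0.15 + 0.1 = 0.598.
Amplification A = 1/(1 − 0.598) = 2.488.
ΔT = 3.57 × 2.488 = 8.88 °C.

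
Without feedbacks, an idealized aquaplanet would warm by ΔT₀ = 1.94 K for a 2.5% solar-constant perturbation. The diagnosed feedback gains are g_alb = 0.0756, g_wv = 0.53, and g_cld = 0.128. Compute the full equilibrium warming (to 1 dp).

Total gain g = 0.0756 + 0.53 + 0.128 = 0.7336.
Amplification A = 1/(1 − 0.7336) = 3.754.
ΔT = 1.94 × 3.754 = 7.3 K.

7.3 K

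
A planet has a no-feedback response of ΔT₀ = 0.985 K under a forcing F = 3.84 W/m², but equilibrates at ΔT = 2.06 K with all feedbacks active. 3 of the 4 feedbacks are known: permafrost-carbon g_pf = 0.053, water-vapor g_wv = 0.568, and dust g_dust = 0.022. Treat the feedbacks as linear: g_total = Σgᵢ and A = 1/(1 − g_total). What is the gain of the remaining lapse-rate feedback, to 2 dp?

Amplification A = ΔT/ΔT₀ = 2.06/0.985 = 2.091.
Total gain g = 1 − 1/A = 1 − 1/2.091 = 0.5218.
Known gains sum to 0.053 + 0.568 + 0.022 = 0.643.
g_lr = 0.5218 − 0.643 = -0.12.

-0.12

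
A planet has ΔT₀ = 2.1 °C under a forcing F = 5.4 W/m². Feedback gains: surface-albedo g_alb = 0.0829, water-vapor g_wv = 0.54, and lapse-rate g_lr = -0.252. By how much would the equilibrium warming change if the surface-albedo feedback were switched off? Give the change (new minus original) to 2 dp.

-0.39 °C

Original: g = 0.3709, ΔT = 2.1/(1−0.3709) = 3.3381 °C.
Without surface-albedo: g' = 0.288, ΔT' = 2.1/(1−0.288) = 2.9494 °C.
Change = 2.9494 − 3.3381 = -0.39 °C.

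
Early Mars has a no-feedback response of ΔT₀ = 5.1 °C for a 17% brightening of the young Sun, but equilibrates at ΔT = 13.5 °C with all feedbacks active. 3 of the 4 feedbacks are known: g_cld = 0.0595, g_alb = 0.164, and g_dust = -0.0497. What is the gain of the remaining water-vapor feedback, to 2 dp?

Amplification A = ΔT/ΔT₀ = 13.5/5.1 = 2.647.
Total gain g = 1 − 1/A = 1 − 1/2.647 = 0.6222.
Known gains sum to 0.0595 + 0.164 − 0.0497 = 0.1738.
g_wv = 0.6222 − 0.1738 = 0.45.

0.45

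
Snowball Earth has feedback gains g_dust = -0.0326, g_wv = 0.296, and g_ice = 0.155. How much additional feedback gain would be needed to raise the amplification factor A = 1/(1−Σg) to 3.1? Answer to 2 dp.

Current total gain = 0.4184.
Target gain for A = 3.1: g* = 1 − 1/3.1 = 0.6774.
Additional gain needed = 0.6774 − 0.4184 = 0.26.

0.26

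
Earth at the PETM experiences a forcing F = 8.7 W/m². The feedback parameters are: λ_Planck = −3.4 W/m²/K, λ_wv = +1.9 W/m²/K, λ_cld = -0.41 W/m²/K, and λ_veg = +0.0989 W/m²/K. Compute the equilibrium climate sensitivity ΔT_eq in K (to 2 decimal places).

Net feedback parameter λ = (−3.4) + (+1.9) + (-0.41) + (+0.0989) = -1.8111 W/m²/K.
ΔT = −F/λ = −8.7/(-1.8111) = 4.80 K.

4.80 K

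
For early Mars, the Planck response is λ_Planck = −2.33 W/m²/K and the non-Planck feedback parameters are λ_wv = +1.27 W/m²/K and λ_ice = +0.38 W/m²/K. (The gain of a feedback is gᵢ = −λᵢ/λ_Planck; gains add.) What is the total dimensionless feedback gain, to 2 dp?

0.71

Convert to gains: g_wv = 1.27/2.33 = 0.5451; g_ice = 0.38/2.33 = 0.1631.
Total gain g = 0.7082.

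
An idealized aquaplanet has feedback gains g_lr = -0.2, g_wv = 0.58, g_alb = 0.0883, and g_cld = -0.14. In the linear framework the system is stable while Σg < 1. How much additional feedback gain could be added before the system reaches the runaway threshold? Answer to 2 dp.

Current total gain = -0.2 + 0.58 + 0.0883 − 0.14 = 0.3283.
Margin to runaway = 1 − 0.3283 = 0.67.

0.67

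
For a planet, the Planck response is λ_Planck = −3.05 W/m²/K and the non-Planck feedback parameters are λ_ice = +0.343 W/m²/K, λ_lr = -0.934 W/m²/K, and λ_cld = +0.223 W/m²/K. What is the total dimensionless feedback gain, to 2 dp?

Convert to gains: g_ice = 0.343/3.05 = 0.1125; g_lr = -0.934/3.05 = -0.3062; g_cld = 0.223/3.05 = 0.07311.
Total gain g = -0.12059.

-0.12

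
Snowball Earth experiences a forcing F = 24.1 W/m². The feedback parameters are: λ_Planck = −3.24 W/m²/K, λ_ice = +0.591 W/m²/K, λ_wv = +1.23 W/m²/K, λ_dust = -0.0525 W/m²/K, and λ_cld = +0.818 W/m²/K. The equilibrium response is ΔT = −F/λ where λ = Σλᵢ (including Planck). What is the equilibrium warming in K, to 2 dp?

Net feedback parameter λ = (−3.24) + (+0.591) + (+1.23) + (-0.0525) + (+0.818) = -0.6535 W/m²/K.
ΔT = −F/λ = −24.1/(-0.6535) = 36.88 K.

36.88 K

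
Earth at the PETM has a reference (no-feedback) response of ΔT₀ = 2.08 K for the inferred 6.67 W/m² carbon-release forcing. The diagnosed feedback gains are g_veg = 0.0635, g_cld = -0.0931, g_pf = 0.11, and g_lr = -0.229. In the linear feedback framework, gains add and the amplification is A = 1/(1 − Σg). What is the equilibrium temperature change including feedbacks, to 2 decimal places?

Total gain g = 0.0635 − 0.0931 + 0.11 − 0.229 = -0.1486.
Amplification A = 1/(1 + 0.1486) = 0.8706.
ΔT = 2.08 × 0.8706 = 1.81 K.

1.81 K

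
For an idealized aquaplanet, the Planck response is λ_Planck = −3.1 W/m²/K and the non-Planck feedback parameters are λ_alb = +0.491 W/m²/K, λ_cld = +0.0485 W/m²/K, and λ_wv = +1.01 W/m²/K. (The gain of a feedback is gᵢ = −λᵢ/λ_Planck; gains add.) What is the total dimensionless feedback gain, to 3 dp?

Convert to gains: g_alb = 0.491/3.1 = 0.1584; g_cld = 0.0485/3.1 = 0.01565; g_wv = 1.01/3.1 = 0.3258.
Total gain g = 0.49985.

0.500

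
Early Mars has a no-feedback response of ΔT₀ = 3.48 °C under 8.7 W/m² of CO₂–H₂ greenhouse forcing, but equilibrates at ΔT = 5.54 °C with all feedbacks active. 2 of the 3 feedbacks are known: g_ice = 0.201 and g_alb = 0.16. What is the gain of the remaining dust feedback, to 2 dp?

0.01

Amplification A = ΔT/ΔT₀ = 5.54/3.48 = 1.592.
Total gain g = 1 − 1/A = 1 − 1/1.592 = 0.3719.
Known gains sum to 0.201 + 0.16 = 0.361.
g_dust = 0.3719 − 0.361 = 0.01.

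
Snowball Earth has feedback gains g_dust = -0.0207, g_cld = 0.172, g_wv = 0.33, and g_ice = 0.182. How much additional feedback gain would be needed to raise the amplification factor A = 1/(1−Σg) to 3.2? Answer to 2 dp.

0.02

Current total gain = 0.6633.
Target gain for A = 3.2: g* = 1 − 1/3.2 = 0.6875.
Additional gain needed = 0.6875 − 0.6633 = 0.02.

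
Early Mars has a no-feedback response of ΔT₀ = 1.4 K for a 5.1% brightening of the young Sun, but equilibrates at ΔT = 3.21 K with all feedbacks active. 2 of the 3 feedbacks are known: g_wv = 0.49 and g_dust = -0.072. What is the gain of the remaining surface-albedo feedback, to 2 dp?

0.15

Amplification A = ΔT/ΔT₀ = 3.21/1.4 = 2.293.
Total gain g = 1 − 1/A = 1 − 1/2.293 = 0.5639.
Known gains sum to 0.49 − 0.072 = 0.418.
g_alb = 0.5639 − 0.418 = 0.15.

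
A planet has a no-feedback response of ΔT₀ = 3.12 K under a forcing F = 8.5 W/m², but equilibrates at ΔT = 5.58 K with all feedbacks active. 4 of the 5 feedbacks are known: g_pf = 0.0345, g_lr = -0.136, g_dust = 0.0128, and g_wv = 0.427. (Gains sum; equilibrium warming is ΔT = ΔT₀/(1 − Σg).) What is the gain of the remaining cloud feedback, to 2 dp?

Amplification A = ΔT/ΔT₀ = 5.58/3.12 = 1.788.
Total gain g = 1 − 1/A = 1 − 1/1.788 = 0.4407.
Known gains sum to 0.0345 − 0.136 + 0.0128 + 0.427 = 0.3383.
g_cld = 0.4407 − 0.3383 = 0.10.

0.10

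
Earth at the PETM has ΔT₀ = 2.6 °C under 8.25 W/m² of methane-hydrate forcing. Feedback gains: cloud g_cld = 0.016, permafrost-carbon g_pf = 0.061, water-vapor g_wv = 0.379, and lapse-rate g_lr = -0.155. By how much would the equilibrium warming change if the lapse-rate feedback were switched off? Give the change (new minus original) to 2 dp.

1.06 °C

Original: g = 0.301, ΔT = 2.6/(1−0.301) = 3.7196 °C.
Without lapse-rate: g' = 0.456, ΔT' = 2.6/(1−0.456) = 4.7794 °C.
Change = 4.7794 − 3.7196 = 1.06 °C.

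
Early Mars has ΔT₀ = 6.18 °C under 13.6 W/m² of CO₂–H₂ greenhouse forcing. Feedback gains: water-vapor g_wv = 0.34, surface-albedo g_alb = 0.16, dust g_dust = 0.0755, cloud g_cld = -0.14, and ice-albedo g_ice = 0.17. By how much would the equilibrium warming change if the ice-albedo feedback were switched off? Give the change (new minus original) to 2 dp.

Original: g = 0.6055, ΔT = 6.18/(1−0.6055) = 15.6654 °C.
Without ice-albedo: g' = 0.4355, ΔT' = 6.18/(1−0.4355) = 10.9477 °C.
Change = 10.9477 − 15.6654 = -4.72 °C.

-4.72 °C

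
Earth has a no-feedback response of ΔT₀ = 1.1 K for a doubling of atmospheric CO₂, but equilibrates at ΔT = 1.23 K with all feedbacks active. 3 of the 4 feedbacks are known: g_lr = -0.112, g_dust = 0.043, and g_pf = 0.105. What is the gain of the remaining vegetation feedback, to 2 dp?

0.07

Amplification A = ΔT/ΔT₀ = 1.23/1.1 = 1.118.
Total gain g = 1 − 1/A = 1 − 1/1.118 = 0.1055.
Known gains sum to -0.112 + 0.043 + 0.105 = 0.036.
g_veg = 0.1055 − 0.036 = 0.07.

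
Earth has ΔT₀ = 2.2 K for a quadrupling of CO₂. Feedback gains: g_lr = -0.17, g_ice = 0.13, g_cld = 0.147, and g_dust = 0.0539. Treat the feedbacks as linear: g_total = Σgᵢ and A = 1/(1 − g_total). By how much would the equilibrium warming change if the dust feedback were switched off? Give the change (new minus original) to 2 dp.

Original: g = 0.1609, ΔT = 2.2/(1−0.1609) = 2.6219 K.
Without dust: g' = 0.107, ΔT' = 2.2/(1−0.107) = 2.4636 K.
Change = 2.4636 − 2.6219 = -0.16 K.

-0.16 K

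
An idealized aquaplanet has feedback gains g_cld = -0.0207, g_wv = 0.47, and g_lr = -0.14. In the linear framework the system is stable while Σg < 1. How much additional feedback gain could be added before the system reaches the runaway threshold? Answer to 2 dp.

Current total gain = -0.0207 + 0.47 − 0.14 = 0.3093.
Margin to runaway = 1 − 0.3093 = 0.69.

0.69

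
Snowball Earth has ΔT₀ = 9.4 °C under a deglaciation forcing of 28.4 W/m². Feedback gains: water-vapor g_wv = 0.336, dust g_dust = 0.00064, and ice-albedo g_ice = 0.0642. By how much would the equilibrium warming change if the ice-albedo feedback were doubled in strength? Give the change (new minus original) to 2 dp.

Original: g = 0.40084, ΔT = 9.4/(1−0.40084) = 15.6886 °C.
With doubled ice-albedo: g' = 0.46504, ΔT' = 9.4/(1−0.46504) = 17.5714 °C.
Change = 17.5714 − 15.6886 = 1.88 °C.

1.88 °C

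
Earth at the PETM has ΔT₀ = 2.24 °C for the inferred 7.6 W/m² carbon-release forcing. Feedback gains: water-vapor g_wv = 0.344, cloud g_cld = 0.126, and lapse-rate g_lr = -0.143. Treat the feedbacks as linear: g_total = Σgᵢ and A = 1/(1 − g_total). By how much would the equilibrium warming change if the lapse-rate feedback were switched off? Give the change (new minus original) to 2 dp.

Original: g = 0.327, ΔT = 2.24/(1−0.327) = 3.3284 °C.
Without lapse-rate: g' = 0.47, ΔT' = 2.24/(1−0.47) = 4.2264 °C.
Change = 4.2264 − 3.3284 = 0.90 °C.

0.90 °C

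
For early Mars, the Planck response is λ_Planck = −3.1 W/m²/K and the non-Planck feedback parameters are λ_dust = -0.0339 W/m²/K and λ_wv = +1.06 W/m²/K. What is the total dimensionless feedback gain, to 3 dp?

Convert to gains: g_dust = -0.0339/3.1 = -0.01094; g_wv = 1.06/3.1 = 0.3419.
Total gain g = 0.33096.

0.331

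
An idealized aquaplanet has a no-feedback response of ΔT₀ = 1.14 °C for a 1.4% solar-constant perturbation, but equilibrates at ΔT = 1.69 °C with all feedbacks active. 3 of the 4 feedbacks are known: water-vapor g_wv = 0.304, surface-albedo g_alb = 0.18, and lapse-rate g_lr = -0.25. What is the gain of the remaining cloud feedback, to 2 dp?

0.09

Amplification A = ΔT/ΔT₀ = 1.69/1.14 = 1.482.
Total gain g = 1 − 1/A = 1 − 1/1.482 = 0.3252.
Known gains sum to 0.304 + 0.18 − 0.25 = 0.234.
g_cld = 0.3252 − 0.234 = 0.09.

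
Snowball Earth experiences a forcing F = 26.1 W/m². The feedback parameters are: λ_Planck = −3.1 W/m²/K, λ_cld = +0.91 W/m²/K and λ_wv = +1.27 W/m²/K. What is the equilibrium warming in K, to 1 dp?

28.4 K

Net feedback parameter λ = (−3.1) + (+0.91) + (+1.27) = -0.92 W/m²/K.
ΔT = −F/λ = −26.1/(-0.92) = 28.4 K.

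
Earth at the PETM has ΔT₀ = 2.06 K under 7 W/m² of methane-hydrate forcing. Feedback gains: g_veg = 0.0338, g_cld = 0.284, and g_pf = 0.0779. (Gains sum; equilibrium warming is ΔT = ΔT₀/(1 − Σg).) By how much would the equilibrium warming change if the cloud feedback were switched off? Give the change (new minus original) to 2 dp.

Original: g = 0.3957, ΔT = 2.06/(1−0.3957) = 3.4089 K.
Without cloud: g' = 0.1117, ΔT' = 2.06/(1−0.1117) = 2.3190 K.
Change = 2.3190 − 3.4089 = -1.09 K.

-1.09 K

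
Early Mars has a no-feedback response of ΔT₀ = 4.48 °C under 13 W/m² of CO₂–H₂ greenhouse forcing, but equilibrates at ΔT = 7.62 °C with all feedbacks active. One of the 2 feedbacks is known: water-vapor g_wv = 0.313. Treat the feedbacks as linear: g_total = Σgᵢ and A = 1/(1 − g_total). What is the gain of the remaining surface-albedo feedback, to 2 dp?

Amplification A = ΔT/ΔT₀ = 7.62/4.48 = 1.701.
Total gain g = 1 − 1/A = 1 − 1/1.701 = 0.4121.
The known gain is 0.313.
g_alb = 0.4121 − 0.313 = 0.10.

0.10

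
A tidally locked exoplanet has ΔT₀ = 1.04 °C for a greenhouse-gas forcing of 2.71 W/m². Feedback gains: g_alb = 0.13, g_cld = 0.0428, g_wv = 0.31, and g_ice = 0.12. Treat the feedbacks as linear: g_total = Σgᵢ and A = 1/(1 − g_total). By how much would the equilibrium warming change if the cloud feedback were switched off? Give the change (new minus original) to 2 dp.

Original: g = 0.6028, ΔT = 1.04/(1−0.6028) = 2.6183 °C.
Without cloud: g' = 0.56, ΔT' = 1.04/(1−0.56) = 2.3636 °C.
Change = 2.3636 − 2.6183 = -0.25 °C.

-0.25 °C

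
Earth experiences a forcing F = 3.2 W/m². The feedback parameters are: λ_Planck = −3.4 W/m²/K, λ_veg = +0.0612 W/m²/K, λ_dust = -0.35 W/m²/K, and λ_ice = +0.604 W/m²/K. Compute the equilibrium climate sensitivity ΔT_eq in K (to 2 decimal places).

Net feedback parameter λ = (−3.4) + (+0.0612) + (-0.35) + (+0.604) = -3.0848 W/m²/K.
ΔT = −F/λ = −3.2/(-3.0848) = 1.04 K.

1.04 K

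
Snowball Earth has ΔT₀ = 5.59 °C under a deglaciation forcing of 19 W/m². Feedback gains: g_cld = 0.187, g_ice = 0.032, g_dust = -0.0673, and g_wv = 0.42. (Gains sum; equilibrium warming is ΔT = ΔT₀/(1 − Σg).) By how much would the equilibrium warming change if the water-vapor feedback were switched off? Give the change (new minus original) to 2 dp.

Original: g = 0.5717, ΔT = 5.59/(1−0.5717) = 13.0516 °C.
Without water-vapor: g' = 0.1517, ΔT' = 5.59/(1−0.1517) = 6.5896 °C.
Change = 6.5896 − 13.0516 = -6.46 °C.

-6.46 °C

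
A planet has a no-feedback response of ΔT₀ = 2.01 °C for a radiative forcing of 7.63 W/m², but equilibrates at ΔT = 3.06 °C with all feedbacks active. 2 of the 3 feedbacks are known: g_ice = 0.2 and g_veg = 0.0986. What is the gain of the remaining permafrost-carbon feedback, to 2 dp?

0.04

Amplification A = ΔT/ΔT₀ = 3.06/2.01 = 1.522.
Total gain g = 1 − 1/A = 1 − 1/1.522 = 0.343.
Known gains sum to 0.2 + 0.0986 = 0.2986.
g_pf = 0.343 − 0.2986 = 0.04.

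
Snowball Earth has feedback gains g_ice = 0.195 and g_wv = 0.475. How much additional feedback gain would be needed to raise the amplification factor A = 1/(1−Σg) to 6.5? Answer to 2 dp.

Current total gain = 0.67.
Target gain for A = 6.5: g* = 1 − 1/6.5 = 0.8462.
Additional gain needed = 0.8462 − 0.67 = 0.18.

0.18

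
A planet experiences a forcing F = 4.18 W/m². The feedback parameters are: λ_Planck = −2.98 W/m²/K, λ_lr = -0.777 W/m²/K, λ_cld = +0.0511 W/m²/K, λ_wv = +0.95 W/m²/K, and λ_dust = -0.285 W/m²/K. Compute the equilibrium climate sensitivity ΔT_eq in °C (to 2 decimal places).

1.37 °C

Net feedback parameter λ = (−2.98) + (-0.777) + (+0.0511) + (+0.95) + (-0.285) = -3.0409 W/m²/K.
ΔT = −F/λ = −4.18/(-3.0409) = 1.37 °C.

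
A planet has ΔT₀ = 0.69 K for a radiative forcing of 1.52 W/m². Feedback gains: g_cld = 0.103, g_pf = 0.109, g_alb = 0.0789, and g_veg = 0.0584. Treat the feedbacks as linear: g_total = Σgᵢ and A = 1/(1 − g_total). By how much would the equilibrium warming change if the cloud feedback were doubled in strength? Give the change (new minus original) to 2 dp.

Original: g = 0.3493, ΔT = 0.69/(1−0.3493) = 1.0604 K.
With doubled cloud: g' = 0.4523, ΔT' = 0.69/(1−0.4523) = 1.2598 K.
Change = 1.2598 − 1.0604 = 0.20 K.

0.20 K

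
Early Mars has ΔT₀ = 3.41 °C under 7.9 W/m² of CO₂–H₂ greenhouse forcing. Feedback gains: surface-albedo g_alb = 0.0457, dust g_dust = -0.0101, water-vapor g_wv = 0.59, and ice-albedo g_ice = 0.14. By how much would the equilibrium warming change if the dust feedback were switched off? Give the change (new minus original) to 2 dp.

0.66 °C

Original: g = 0.7656, ΔT = 3.41/(1−0.7656) = 14.5478 °C.
Without dust: g' = 0.7757, ΔT' = 3.41/(1−0.7757) = 15.2029 °C.
Change = 15.2029 − 14.5478 = 0.66 °C.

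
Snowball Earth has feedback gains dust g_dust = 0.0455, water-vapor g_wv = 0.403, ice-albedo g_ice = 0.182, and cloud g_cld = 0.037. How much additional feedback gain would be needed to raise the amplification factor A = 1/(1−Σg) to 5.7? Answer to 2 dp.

0.16

Current total gain = 0.6675.
Target gain for A = 5.7: g* = 1 − 1/5.7 = 0.8246.
Additional gain needed = 0.8246 − 0.6675 = 0.16.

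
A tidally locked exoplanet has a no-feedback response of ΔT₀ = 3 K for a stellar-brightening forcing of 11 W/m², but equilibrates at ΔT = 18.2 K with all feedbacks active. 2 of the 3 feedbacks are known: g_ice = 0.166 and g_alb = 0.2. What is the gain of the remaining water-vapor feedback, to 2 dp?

0.47

Amplification A = ΔT/ΔT₀ = 18.2/3 = 6.067.
Total gain g = 1 − 1/A = 1 − 1/6.067 = 0.8352.
Known gains sum to 0.166 + 0.2 = 0.366.
g_wv = 0.8352 − 0.366 = 0.47.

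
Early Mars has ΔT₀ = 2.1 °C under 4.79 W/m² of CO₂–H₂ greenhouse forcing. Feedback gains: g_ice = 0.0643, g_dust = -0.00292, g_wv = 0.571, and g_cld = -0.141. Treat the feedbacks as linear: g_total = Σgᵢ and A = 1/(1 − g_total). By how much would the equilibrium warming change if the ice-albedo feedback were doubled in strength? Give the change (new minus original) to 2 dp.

Original: g = 0.49138, ΔT = 2.1/(1−0.49138) = 4.1288 °C.
With doubled ice-albedo: g' = 0.55568, ΔT' = 2.1/(1−0.55568) = 4.7263 °C.
Change = 4.7263 − 4.1288 = 0.60 °C.

0.60 °C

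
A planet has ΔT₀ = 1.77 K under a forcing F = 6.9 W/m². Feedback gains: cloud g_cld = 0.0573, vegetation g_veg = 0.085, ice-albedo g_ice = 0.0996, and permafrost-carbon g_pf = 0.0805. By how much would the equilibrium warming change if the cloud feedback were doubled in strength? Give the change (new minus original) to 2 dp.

Original: g = 0.3224, ΔT = 1.77/(1−0.3224) = 2.6122 K.
With doubled cloud: g' = 0.3797, ΔT' = 1.77/(1−0.3797) = 2.8535 K.
Change = 2.8535 − 2.6122 = 0.24 K.

0.24 K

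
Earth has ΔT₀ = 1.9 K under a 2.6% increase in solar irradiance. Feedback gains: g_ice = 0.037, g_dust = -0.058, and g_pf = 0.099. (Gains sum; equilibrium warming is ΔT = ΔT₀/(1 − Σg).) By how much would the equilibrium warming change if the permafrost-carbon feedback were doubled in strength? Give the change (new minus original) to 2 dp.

0.25 K

Original: g = 0.078, ΔT = 1.9/(1−0.078) = 2.0607 K.
With doubled permafrost-carbon: g' = 0.177, ΔT' = 1.9/(1−0.177) = 2.3086 K.
Change = 2.3086 − 2.0607 = 0.25 K.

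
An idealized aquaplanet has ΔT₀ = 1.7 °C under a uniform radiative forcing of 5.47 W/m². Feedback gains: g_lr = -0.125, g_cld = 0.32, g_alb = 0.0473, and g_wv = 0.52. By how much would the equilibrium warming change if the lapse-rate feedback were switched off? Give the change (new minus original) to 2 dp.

Original: g = 0.7623, ΔT = 1.7/(1−0.7623) = 7.1519 °C.
Without lapse-rate: g' = 0.8873, ΔT' = 1.7/(1−0.8873) = 15.0843 °C.
Change = 15.0843 − 7.1519 = 7.93 °C.

7.93 °C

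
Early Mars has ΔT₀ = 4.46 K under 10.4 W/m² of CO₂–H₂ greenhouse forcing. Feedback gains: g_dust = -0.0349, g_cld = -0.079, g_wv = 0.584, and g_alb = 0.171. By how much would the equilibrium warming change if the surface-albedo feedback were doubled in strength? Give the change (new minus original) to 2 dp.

11.31 K

Original: g = 0.6411, ΔT = 4.46/(1−0.6411) = 12.4269 K.
With doubled surface-albedo: g' = 0.8121, ΔT' = 4.46/(1−0.8121) = 23.7360 K.
Change = 23.7360 − 12.4269 = 11.31 K.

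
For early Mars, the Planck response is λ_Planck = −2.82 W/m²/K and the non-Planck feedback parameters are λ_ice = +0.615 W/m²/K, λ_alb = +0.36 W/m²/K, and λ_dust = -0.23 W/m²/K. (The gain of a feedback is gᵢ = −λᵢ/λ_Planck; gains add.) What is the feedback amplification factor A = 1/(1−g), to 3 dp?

1.359

Convert to gains: g_ice = 0.615/2.82 = 0.2181; g_alb = 0.36/2.82 = 0.1277; g_dust = -0.23/2.82 = -0.08156.
Total gain g = 0.26424.
A = 1/(1 − 0.26424) = 1.359.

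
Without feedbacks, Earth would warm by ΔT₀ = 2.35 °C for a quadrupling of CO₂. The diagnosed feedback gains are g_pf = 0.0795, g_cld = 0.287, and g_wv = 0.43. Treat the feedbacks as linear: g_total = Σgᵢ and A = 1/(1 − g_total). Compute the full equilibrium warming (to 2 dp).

Total gain g = 0.0795 + 0.287 + 0.43 = 0.7965.
Amplification A = 1/(1 − 0.7965) = 4.914.
ΔT = 2.35 × 4.914 = 11.55 °C.

11.55 °C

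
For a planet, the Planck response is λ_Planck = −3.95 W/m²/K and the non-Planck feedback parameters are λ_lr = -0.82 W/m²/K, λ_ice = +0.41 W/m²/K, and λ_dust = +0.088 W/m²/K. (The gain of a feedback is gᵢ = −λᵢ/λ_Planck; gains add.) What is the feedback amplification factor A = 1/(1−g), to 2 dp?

Convert to gains: g_lr = -0.82/3.95 = -0.2076; g_ice = 0.41/3.95 = 0.1038; g_dust = 0.088/3.95 = 0.02228.
Total gain g = -0.08152.
A = 1/(1 + 0.08152) = 0.92.

0.92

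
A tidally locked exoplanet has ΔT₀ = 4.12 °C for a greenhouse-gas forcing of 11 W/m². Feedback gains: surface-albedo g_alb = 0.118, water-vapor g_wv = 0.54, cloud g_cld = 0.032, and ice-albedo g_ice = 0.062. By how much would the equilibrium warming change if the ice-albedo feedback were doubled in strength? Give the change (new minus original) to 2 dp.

5.54 °C

Original: g = 0.752, ΔT = 4.12/(1−0.752) = 16.6129 °C.
With doubled ice-albedo: g' = 0.814, ΔT' = 4.12/(1−0.814) = 22.1505 °C.
Change = 22.1505 − 16.6129 = 5.54 °C.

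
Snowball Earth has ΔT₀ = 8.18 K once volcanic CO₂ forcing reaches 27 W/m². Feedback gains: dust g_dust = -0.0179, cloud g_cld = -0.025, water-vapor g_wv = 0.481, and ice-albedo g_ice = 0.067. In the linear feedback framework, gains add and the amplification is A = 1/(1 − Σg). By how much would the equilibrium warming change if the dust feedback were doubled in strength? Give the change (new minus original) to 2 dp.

Original: g = 0.5051, ΔT = 8.18/(1−0.5051) = 16.5286 K.
With doubled dust: g' = 0.4872, ΔT' = 8.18/(1−0.4872) = 15.9516 K.
Change = 15.9516 − 16.5286 = -0.58 K.

-0.58 K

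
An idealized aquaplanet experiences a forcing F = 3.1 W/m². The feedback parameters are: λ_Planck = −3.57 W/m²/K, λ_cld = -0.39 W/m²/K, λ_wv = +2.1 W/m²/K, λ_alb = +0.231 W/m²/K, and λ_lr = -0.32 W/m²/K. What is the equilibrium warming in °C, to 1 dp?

1.6 °C

Net feedback parameter λ = (−3.57) + (-0.39) + (+2.1) + (+0.231) + (-0.32) = -1.949 W/m²/K.
ΔT = −F/λ = −3.1/(-1.949) = 1.6 °C.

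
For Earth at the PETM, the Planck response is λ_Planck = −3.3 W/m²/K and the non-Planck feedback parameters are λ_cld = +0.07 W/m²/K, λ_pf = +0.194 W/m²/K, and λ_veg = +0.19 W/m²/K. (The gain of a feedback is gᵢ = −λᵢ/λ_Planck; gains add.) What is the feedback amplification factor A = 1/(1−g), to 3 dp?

Convert to gains: g_cld = 0.07/3.3 = 0.02121; g_pf = 0.194/3.3 = 0.05879; g_veg = 0.19/3.3 = 0.05758.
Total gain g = 0.13758.
A = 1/(1 − 0.13758) = 1.160.

1.160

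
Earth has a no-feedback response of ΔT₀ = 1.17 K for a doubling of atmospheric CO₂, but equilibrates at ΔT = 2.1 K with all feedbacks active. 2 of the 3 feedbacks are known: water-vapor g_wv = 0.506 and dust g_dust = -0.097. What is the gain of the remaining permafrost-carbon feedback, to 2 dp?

0.03

Amplification A = ΔT/ΔT₀ = 2.1/1.17 = 1.795.
Total gain g = 1 − 1/A = 1 − 1/1.795 = 0.4429.
Known gains sum to 0.506 − 0.097 = 0.409.
g_pf = 0.4429 − 0.409 = 0.03.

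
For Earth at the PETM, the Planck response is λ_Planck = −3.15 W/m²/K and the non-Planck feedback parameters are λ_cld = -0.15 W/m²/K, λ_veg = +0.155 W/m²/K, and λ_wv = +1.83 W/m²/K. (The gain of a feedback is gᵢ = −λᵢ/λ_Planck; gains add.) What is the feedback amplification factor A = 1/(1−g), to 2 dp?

2.40

Convert to gains: g_cld = -0.15/3.15 = -0.04762; g_veg = 0.155/3.15 = 0.04921; g_wv = 1.83/3.15 = 0.581.
Total gain g = 0.58259.
A = 1/(1 − 0.58259) = 2.40.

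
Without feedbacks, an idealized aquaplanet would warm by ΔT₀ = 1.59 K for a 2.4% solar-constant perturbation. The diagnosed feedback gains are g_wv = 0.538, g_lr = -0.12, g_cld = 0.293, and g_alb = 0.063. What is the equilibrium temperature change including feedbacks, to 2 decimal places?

Total gain g = 0.538 − 0.12 + 0.293 + 0.063 = 0.774.
Amplification A = 1/(1 − 0.774) = 4.425.
ΔT = 1.59 × 4.425 = 7.04 K.

7.04 K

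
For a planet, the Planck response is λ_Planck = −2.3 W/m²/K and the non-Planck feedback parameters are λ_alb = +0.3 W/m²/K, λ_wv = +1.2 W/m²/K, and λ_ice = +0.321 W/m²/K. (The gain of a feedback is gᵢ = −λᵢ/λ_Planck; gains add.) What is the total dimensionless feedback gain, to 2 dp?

0.79

Convert to gains: g_alb = 0.3/2.3 = 0.1304; g_wv = 1.2/2.3 = 0.5217; g_ice = 0.321/2.3 = 0.1396.
Total gain g = 0.7917.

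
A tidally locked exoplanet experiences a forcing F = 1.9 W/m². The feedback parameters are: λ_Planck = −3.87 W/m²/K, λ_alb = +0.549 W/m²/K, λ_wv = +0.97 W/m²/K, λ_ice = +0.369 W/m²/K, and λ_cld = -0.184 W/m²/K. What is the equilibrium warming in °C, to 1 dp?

Net feedback parameter λ = (−3.87) + (+0.549) + (+0.97) + (+0.369) + (-0.184) = -2.166 W/m²/K.
ΔT = −F/λ = −1.9/(-2.166) = 0.9 °C.

0.9 °C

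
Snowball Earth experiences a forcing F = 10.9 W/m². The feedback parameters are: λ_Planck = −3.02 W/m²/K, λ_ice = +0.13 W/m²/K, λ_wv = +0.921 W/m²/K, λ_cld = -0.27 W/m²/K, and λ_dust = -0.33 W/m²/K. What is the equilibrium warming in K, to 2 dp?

4.24 K

Net feedback parameter λ = (−3.02) + (+0.13) + (+0.921) + (-0.27) + (-0.33) = -2.569 W/m²/K.
ΔT = −F/λ = −10.9/(-2.569) = 4.24 K.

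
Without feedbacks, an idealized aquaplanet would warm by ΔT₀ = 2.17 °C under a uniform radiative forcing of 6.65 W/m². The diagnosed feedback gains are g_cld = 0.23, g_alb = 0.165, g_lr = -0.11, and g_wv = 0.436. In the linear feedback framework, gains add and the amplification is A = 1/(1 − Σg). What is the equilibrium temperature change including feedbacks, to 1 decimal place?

Total gain g = 0.23 + 0.165 − 0.11 + 0.436 = 0.721.
Amplification A = 1/(1 − 0.721) = 3.584.
ΔT = 2.17 × 3.584 = 7.8 °C.

7.8 °C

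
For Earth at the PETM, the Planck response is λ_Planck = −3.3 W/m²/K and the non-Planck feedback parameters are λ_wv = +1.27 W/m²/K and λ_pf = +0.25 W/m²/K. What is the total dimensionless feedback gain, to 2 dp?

Convert to gains: g_wv = 1.27/3.3 = 0.3848; g_pf = 0.25/3.3 = 0.07576.
Total gain g = 0.46056.

0.46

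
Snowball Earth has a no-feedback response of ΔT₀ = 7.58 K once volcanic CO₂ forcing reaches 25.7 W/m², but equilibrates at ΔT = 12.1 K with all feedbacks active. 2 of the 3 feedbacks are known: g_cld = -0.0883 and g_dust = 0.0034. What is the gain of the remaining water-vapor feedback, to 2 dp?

Amplification A = ΔT/ΔT₀ = 12.1/7.58 = 1.596.
Total gain g = 1 − 1/A = 1 − 1/1.596 = 0.3734.
Known gains sum to -0.0883 + 0.0034 = -0.0849.
g_wv = 0.3734 + 0.0849 = 0.46.

0.46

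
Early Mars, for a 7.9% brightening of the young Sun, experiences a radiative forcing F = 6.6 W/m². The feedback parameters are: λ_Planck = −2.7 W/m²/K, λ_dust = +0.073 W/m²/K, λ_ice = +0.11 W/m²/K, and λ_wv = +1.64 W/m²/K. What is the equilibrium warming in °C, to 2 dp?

Net feedback parameter λ = (−2.7) + (+0.073) + (+0.11) + (+1.64) = -0.877 W/m²/K.
ΔT = −F/λ = −6.6/(-0.877) = 7.53 °C.

7.53 °C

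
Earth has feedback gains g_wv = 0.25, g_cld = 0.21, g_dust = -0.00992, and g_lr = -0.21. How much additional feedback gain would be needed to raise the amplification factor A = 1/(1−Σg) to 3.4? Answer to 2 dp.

Current total gain = 0.24008.
Target gain for A = 3.4: g* = 1 − 1/3.4 = 0.7059.
Additional gain needed = 0.7059 − 0.24008 = 0.47.

0.47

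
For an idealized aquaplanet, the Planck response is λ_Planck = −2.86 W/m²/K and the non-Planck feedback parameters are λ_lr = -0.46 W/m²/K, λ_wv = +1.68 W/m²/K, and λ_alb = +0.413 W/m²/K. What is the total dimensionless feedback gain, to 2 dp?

0.57

Convert to gains: g_lr = -0.46/2.86 = -0.1608; g_wv = 1.68/2.86 = 0.5874; g_alb = 0.413/2.86 = 0.1444.
Total gain g = 0.571.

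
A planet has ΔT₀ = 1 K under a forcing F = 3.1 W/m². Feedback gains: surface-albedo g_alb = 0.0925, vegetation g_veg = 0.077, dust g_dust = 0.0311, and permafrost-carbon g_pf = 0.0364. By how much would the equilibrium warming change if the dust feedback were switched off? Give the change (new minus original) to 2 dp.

Original: g = 0.237, ΔT = 1/(1−0.237) = 1.3106 K.
Without dust: g' = 0.2059, ΔT' = 1/(1−0.2059) = 1.2593 K.
Change = 1.2593 − 1.3106 = -0.05 K.

-0.05 K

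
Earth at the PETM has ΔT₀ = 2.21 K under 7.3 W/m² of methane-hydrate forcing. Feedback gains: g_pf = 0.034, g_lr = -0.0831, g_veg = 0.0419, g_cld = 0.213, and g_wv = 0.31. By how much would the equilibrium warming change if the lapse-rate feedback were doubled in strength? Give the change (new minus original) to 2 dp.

Original: g = 0.5158, ΔT = 2.21/(1−0.5158) = 4.5642 K.
With doubled lapse-rate: g' = 0.4327, ΔT' = 2.21/(1−0.4327) = 3.8956 K.
Change = 3.8956 − 4.5642 = -0.67 K.

-0.67 K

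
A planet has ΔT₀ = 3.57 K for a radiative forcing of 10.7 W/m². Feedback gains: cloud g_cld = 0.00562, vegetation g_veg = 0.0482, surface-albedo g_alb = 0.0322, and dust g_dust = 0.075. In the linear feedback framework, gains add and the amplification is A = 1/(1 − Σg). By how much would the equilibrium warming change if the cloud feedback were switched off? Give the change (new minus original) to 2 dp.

Original: g = 0.16102, ΔT = 3.57/(1−0.16102) = 4.2552 K.
Without cloud: g' = 0.1554, ΔT' = 3.57/(1−0.1554) = 4.2269 K.
Change = 4.2269 − 4.2552 = -0.03 K.

-0.03 K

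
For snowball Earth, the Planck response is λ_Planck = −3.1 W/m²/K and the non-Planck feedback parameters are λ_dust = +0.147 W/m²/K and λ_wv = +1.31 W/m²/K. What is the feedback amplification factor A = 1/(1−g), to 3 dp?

1.887

Convert to gains: g_dust = 0.147/3.1 = 0.04742; g_wv = 1.31/3.1 = 0.4226.
Total gain g = 0.47002.
A = 1/(1 − 0.47002) = 1.887.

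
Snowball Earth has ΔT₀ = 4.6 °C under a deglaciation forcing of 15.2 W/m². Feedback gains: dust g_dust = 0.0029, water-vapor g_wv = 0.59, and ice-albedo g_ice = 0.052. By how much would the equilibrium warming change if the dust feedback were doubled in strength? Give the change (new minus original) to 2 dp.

0.11 °C

Original: g = 0.6449, ΔT = 4.6/(1−0.6449) = 12.9541 °C.
With doubled dust: g' = 0.6478, ΔT' = 4.6/(1−0.6478) = 13.0608 °C.
Change = 13.0608 − 12.9541 = 0.11 °C.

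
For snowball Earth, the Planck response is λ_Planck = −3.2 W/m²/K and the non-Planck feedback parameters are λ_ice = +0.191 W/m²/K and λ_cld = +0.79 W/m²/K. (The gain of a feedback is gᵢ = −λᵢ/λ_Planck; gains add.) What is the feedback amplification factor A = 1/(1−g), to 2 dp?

Convert to gains: g_ice = 0.191/3.2 = 0.05969; g_cld = 0.79/3.2 = 0.2469.
Total gain g = 0.30659.
A = 1/(1 − 0.30659) = 1.44.

1.44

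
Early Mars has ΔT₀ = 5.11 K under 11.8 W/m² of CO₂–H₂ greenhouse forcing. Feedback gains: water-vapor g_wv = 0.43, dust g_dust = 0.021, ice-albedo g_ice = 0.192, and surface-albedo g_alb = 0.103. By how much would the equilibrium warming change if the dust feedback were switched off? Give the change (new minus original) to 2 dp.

-1.54 K

Original: g = 0.746, ΔT = 5.11/(1−0.746) = 20.1181 K.
Without dust: g' = 0.725, ΔT' = 5.11/(1−0.725) = 18.5818 K.
Change = 18.5818 − 20.1181 = -1.54 K.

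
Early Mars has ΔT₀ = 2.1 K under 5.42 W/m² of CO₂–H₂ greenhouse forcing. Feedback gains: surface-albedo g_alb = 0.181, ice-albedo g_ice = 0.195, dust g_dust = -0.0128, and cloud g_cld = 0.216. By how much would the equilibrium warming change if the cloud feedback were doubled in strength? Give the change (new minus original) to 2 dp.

Original: g = 0.5792, ΔT = 2.1/(1−0.5792) = 4.9905 K.
With doubled cloud: g' = 0.7952, ΔT' = 2.1/(1−0.7952) = 10.2539 K.
Change = 10.2539 − 4.9905 = 5.26 K.

5.26 K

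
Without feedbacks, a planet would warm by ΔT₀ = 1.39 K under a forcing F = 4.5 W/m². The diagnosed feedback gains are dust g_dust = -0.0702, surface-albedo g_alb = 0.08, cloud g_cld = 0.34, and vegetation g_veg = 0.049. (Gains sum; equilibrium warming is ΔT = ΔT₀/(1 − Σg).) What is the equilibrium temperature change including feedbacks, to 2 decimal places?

2.31 K

Total gain g = -0.0702 + 0.08 + 0.34 + 0.049 = 0.3988.
Amplification A = 1/(1 − 0.3988) = 1.663.
ΔT = 1.39 × 1.663 = 2.31 K.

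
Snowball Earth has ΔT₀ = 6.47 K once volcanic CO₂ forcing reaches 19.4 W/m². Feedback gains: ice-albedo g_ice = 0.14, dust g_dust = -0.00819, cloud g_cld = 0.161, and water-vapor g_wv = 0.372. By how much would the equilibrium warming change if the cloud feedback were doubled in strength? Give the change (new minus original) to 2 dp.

Original: g = 0.66481, ΔT = 6.47/(1−0.66481) = 19.3025 K.
With doubled cloud: g' = 0.82581, ΔT' = 6.47/(1−0.82581) = 37.1433 K.
Change = 37.1433 − 19.3025 = 17.84 K.

17.84 K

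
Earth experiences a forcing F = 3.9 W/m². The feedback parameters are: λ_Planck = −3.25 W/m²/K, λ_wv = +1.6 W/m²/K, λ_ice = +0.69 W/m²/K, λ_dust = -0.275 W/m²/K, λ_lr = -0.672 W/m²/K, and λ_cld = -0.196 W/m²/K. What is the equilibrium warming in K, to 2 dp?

Net feedback parameter λ = (−3.25) + (+1.6) + (+0.69) + (-0.275) + (-0.672) + (-0.196) = -2.103 W/m²/K.
ΔT = −F/λ = −3.9/(-2.103) = 1.85 K.

1.85 K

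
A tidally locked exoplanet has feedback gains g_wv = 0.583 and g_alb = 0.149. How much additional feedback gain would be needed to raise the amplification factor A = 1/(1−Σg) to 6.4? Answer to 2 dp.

0.11

Current total gain = 0.732.
Target gain for A = 6.4: g* = 1 − 1/6.4 = 0.8438.
Additional gain needed = 0.8438 − 0.732 = 0.11.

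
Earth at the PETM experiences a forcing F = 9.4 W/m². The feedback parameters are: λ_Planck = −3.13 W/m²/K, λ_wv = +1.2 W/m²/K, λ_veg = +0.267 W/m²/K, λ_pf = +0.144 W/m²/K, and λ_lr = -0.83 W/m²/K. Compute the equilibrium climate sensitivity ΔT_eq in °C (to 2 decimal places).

Net feedback parameter λ = (−3.13) + (+1.2) + (+0.267) + (+0.144) + (-0.83) = -2.349 W/m²/K.
ΔT = −F/λ = −9.4/(-2.349) = 4.00 °C.

4.00 °C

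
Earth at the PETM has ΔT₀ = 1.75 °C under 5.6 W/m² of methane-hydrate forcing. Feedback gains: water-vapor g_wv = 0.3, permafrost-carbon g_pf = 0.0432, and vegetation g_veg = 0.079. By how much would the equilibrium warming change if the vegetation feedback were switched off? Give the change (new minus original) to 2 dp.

-0.36 °C

Original: g = 0.4222, ΔT = 1.75/(1−0.4222) = 3.0287 °C.
Without vegetation: g' = 0.3432, ΔT' = 1.75/(1−0.3432) = 2.6644 °C.
Change = 2.6644 − 3.0287 = -0.36 °C.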